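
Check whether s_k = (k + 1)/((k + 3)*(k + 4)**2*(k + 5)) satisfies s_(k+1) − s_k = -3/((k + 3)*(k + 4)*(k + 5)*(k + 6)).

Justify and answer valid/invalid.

s_(k+1) = (k + 2)/((k + 4)*(k + 5)**2*(k + 6))
s_(k+1) − s_k = (-(k + 1)*(k + 5)*(k + 6) + (k + 2)*(k + 3)*(k + 4))/((k + 3)*(k + 4)**2*(k + 5)**2*(k + 6))
(s_(k+1) − s_k) − t_k = 6*(2*k + 9)/(k**6 + 27*k**5 + 301*k**4 + 1773*k**3 + 5818*k**2 + 10080*k + 7200)

Invalid: residual 6*(2*k + 9)/(k**6 + 27*k**5 + 301*k**4 + 1773*k**3 + 5818*k**2 + 10080*k + 7200) ≠ 0.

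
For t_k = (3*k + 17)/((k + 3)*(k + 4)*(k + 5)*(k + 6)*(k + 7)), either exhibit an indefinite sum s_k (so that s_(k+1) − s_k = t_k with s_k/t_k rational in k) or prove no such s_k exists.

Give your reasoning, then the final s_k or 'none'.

t_(k+1)/t_k = (k + 3)*(3*k + 20)/((k + 8)*(3*k + 17)).
Take A(k)=k + 3, B(k)=k + 8, C(k)=k + 17/3.
Solve (k + 3)·f(k+1) − (k + 7)·f(k) = k + 17/3.
From deg A=1, deg B=1, deg C=1: d=4.
Match coefficients ⇒ f(k) = k*(k + 5)*(k**2 + 13*k + 54)/216.
Then R = B(k−1)f/C = k*(k + 5)*(k + 7)*(k**2 + 13*k + 54)/(72*(3*k + 17)), so s_k = R(k)·t_k = k*(k**2 + 13*k + 54)/(72*(k**3 + 13*k**2 + 54*k + 72)).
Verify: (3*k + 17)/(k**5 + 25*k**4 + 245*k**3 + 1175*k**2 + 2754*k + 2520) matches t_k.

s_k = k*(k**2 + 13*k + 54)/(72*(k**3 + 13*k**2 + 54*k + 72))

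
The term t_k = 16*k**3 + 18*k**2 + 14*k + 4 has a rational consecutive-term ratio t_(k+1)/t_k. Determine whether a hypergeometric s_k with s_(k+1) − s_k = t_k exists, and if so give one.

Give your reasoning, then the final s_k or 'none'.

r(k) = (8*k**3 + 33*k**2 + 49*k + 26)/(8*k**3 + 9*k**2 + 7*k + 2) after simplifying.
Factor: A=1; B=1; C=k**3 + 9*k**2/8 + 7*k/8 + 1/4.
Key eq: (1)·f(k+1) = (1)·f(k) + (k**3 + 9*k**2/8 + 7*k/8 + 1/4).
From deg A=0, deg B=0, deg C=3: d=4.
Solving with deg f ≤ 4: f(k) = k**2*(2*k**2 - k + 1)/8.
Then R = B(k−1)f/C = k**2*(2*k**2 - k + 1)/(8*k**3 + 9*k**2 + 7*k + 2), so s_k = R(k)·t_k = 2*k**2*(2*k**2 - k + 1).
Check: Δs_k = 16*k**3 + 18*k**2 + 14*k + 4. ✓

s_k = 2*k**2*(2*k**2 - k + 1)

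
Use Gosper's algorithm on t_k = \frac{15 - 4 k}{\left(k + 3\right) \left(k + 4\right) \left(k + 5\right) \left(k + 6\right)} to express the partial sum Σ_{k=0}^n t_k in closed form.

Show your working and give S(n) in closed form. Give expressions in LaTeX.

t_(k+1)/t_k = (k + 3)*(4*k - 11)/((k + 7)*(4*k - 15)).
Normal form (A,B,C) = (k + 3, k + 7, k - 15/4).
Set up (k + 3)·f(k+1) − (k + 6)·f(k) − (k - 15/4) = 0.
From deg A=1, deg B=1, deg C=1: d=3.
Match coefficients ⇒ f(k) = -k*(k**2 + 12*k + 87)/80.
Then R = B(k−1)f/C = -k*(k + 6)*(k**2 + 12*k + 87)/(20*(4*k - 15)), so s_k = R(k)·t_k = k*(k**2 + 12*k + 87)/(20*(k + 3)*(k + 4)*(k + 5)).
Δs = (15 - 4*k)/(k**4 + 18*k**3 + 119*k**2 + 342*k + 360), as required.
Σ_(k=0)^n t_k = s_(n+1) − s_(0) = ((n**3 + 15*n**2 + 114*n + 100)/(20*(n**3 + 15*n**2 + 74*n + 120))) − (0), i.e. (n**3 + 15*n**2 + 114*n + 100)/(20*(n**3 + 15*n**2 + 74*n + 120)).

S(n) = \frac{n^{3} + 15 n^{2} + 114 n + 100}{20 \left(n^{3} + 15 n^{2} + 74 n + 120\right)}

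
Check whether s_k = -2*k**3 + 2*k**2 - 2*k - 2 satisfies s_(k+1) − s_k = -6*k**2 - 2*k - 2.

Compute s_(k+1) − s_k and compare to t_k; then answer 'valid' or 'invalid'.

s_(k+1) = -2*k - 2*(k + 1)**3 + 2*(k + 1)**2 - 4
s_(k+1) − s_k = -6*k**2 - 2*k - 2
(s_(k+1) − s_k) − t_k = 0

Valid — Δs_k = t_k.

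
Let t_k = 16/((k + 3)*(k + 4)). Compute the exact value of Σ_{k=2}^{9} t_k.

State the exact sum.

t_(k+1)/t_k = (k + 3)/(k + 5).
Gosper form: A/B · C(k+1)/C(k) with A=k + 3, B=k + 5, C=1.
Key eq: (k + 3)·f(k+1) = (k + 4)·f(k) + (1).
d = 1 from the (1,1,0) case.
Solving with deg f ≤ 1: f(k) = k/3.
Get s_k = R·t_k = 16*k/(3*(k + 3)) with R(k) = B(k−1)f(k)/C(k) = k*(k + 4)/3.
s_(k+1) − s_k = 16/(k**2 + 7*k + 12) = t_k.
Sum = s_(10) − s_(2); s_(10) = 160/39, s_(2) = 32/15 ⇒ 128/65.

Σ = 128/65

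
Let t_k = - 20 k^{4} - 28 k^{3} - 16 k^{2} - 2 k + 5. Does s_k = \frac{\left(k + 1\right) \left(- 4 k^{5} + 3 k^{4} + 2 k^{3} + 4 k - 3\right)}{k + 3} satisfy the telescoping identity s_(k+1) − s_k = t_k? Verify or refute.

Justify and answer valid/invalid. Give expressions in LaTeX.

Invalid: residual \frac{2 \left(16 k^{5} + 91 k^{4} + 102 k^{3} + 50 k^{2} + 5 k - 18\right)}{k^{2} + 7 k + 12} ≠ 0.

s_(k+1) = (k + 2)*(4*k - 4*(k + 1)**5 + 3*(k + 1)**4 + 2*(k + 1)**3 + 1)/(k + 4)
s_(k+1) − s_k = (-20*k**6 - 136*k**5 - 270*k**4 - 246*k**3 - 101*k**2 + 21*k + 24)/(k**2 + 7*k + 12)
(s_(k+1) − s_k) − t_k = 2*(16*k**5 + 91*k**4 + 102*k**3 + 50*k**2 + 5*k - 18)/(k**2 + 7*k + 12)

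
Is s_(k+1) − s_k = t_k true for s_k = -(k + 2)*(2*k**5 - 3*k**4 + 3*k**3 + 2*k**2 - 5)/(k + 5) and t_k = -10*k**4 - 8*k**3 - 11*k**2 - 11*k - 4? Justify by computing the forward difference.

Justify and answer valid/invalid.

Invalid: residual 3*(8*k**5 + 61*k**4 + 48*k**3 + 64*k**2 + 59*k + 25)/(k**2 + 11*k + 30) ≠ 0.

s_(k+1) = (-2*k**6 - 13*k**5 - 32*k**4 - 46*k**3 - 50*k**2 - 32*k + 3)/(k + 6)
s_(k+1) − s_k = (-10*k**6 - 94*k**5 - 216*k**4 - 228*k**3 - 263*k**2 - 197*k - 45)/(k**2 + 11*k + 30)
(s_(k+1) − s_k) − t_k = 3*(8*k**5 + 61*k**4 + 48*k**3 + 64*k**2 + 59*k + 25)/(k**2 + 11*k + 30)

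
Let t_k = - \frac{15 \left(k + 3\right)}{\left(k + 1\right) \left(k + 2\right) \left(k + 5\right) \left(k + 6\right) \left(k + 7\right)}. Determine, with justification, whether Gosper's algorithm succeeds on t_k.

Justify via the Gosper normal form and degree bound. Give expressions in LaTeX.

Yes. s_k = \frac{k \left(- k^{2} - 12 k - 41\right)}{6 \left(k^{3} + 12 k^{2} + 41 k + 30\right)}.

t_(k+1)/t_k = (k + 1)*(k + 4)*(k + 5)/((k + 3)**2*(k + 8)).
So A=k + 1 and B=k + 8, with C=k**3 + 10*k**2 + 33*k + 36.
Key eq: (k + 1)·f(k+1) = (k + 7)·f(k) + (k**3 + 10*k**2 + 33*k + 36).
From deg A=1, deg B=1, deg C=3: d=6.
A polynomial solution: f(k) = k*(k + 2)*(k + 3)*(k + 4)*(k**2 + 12*k + 41)/90.
Certificate R = B(k−1)f/C = k*(k + 2)*(k + 7)*(k**2 + 12*k + 41)/(90*(k + 3)) gives s_k = k*(-k**2 - 12*k - 41)/(6*(k**3 + 12*k**2 + 41*k + 30)).
Δs = 15*(-k - 3)/(k**5 + 21*k**4 + 163*k**3 + 567*k**2 + 844*k + 420), as required.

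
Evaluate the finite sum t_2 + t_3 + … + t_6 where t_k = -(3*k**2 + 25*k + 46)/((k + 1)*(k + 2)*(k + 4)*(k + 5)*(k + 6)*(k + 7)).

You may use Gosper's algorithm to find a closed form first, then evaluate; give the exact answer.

Σ = -125/20592

r(k) = (k + 1)*(k + 4)*(25*k + 3*(k + 1)**2 + 71)/((k + 3)*(k + 8)*(3*k**2 + 25*k + 46)) after simplifying.
So A=k + 1 and B=k + 8, with C=k**3 + 34*k**2/3 + 121*k/3 + 46.
f must satisfy (k + 1)·f(k+1) − (k + 7)·f(k) = k**3 + 34*k**2/3 + 121*k/3 + 46.
From deg A=1, deg B=1, deg C=3: d=6.
Coefficient equations give f(k) = k*(k + 2)*(k + 3)*(k + 5)*(k**2 + 11*k + 34)/72.
So s_k = (B(k−1)f/C)·t_k = (k*(k + 2)*(k + 5)*(k + 7)*(k**2 + 11*k + 34)/(24*(3*k**2 + 25*k + 46)))·t_k = k*(-k**2 - 11*k - 34)/(24*(k**3 + 11*k**2 + 34*k + 24)).
Check: Δs_k = (-3*k**2 - 25*k - 46)/(k**6 + 25*k**5 + 247*k**4 + 1219*k**3 + 3112*k**2 + 3796*k + 1680). ✓
Σ_(k=2)^(6) t_k = s_(7) − s_(2) = -35/858 − (-5/144) = -125/20592.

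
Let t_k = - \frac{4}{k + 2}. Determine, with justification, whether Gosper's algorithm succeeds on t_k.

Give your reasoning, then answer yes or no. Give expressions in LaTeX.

No — the linear system for f has no solution.

Compute t_(k+1)/t_k: get (k + 2)/(k + 3).
So A=k + 2 and B=k + 3, with C=1.
Solve (k + 2)·f(k+1) − (k + 2)·f(k) = 1.
deg f ≤ 0 (via 1,1,0).
Put f(k) = c0: A·f(k+1) − B(k−1)·f(k) − C = -1; need -1 = 0 — inconsistent ⇒ no f, not summable.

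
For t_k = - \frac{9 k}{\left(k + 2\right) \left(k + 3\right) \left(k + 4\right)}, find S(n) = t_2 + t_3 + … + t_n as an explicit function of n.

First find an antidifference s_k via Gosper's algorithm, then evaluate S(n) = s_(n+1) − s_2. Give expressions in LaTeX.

The ratio is (k + 1)*(k + 2)/(k*(k + 5)).
Gosper form: A/B · C(k+1)/C(k) with A=k + 2, B=k + 5, C=k.
Key eq: (k + 2)·f(k+1) = (k + 4)·f(k) + (k).
deg f ≤ 2 (via 1,1,1).
Solve for f: f(k) = k*(k - 1)/6 (degree 2 ≤ 2).
Certificate R = B(k−1)f/C = (k - 1)*(k + 4)/6 gives s_k = 3*k*(1 - k)/(2*(k + 2)*(k + 3)).
Verify: -9*k/(k**3 + 9*k**2 + 26*k + 24) matches t_k.
Evaluate: s_(n+1) = 3*n*(-n - 1)/(2*(n**2 + 7*n + 12)); subtract s_(2) = -3/20 ⇒ S(n) = 9*(-3*n**2 - n + 4)/(20*(n**2 + 7*n + 12)).

S(n) = \frac{9 \left(- 3 n^{2} - n + 4\right)}{20 \left(n^{2} + 7 n + 12\right)}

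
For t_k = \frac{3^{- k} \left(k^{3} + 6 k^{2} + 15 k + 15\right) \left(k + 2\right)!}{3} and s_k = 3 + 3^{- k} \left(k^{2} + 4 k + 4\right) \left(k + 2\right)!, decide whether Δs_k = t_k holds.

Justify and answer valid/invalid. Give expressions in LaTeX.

s_(k+1) = 3**(-k - 1)*(4*k + (k + 1)**2 + 8)*factorial(k + 3) + 3
s_(k+1) − s_k = (k**3 + 6*k**2 + 15*k + 15)*factorial(k + 2)/(3*3**k)
(s_(k+1) − s_k) − t_k = 0

Valid — Δs_k = t_k.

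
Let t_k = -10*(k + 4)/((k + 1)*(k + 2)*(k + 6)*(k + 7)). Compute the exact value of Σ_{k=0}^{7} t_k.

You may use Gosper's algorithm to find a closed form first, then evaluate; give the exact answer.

Σ = -50/63

Ratio r(k) = (k + 1)*(k + 5)*(k + 6)/((k + 3)*(k + 4)*(k + 8)).
Factor: A=k + 1; B=k + 8; C=k**4 + 16*k**3 + 95*k**2 + 248*k + 240.
Set up (k + 1)·f(k+1) − (k + 7)·f(k) − (k**4 + 16*k**3 + 95*k**2 + 248*k + 240) = 0.
deg f ≤ 6 (via 1,1,4).
Coefficient equations give f(k) = k*(k + 2)*(k + 3)*(k + 4)*(k + 5)*(k + 7)/12.
Then R = B(k−1)f/C = k*(k + 2)*(k + 7)**2/(12*(k + 4)), so s_k = R(k)·t_k = 5*k*(-k - 7)/(6*(k**2 + 7*k + 6)).
Check: Δs_k = 10*(-k - 4)/(k**4 + 16*k**3 + 83*k**2 + 152*k + 84). ✓
Evaluate s at k=8 and k=0: -50/63 and 0; difference -50/63.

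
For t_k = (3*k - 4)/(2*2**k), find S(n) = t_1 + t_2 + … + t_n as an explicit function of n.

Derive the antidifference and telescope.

S(n) = 2**(-n - 1)*(2**(n + 1) - 3*n - 2)

Step 1: r(k) = (3*k - 1)/(2*(3*k - 4)).
Factor: A=1/2; B=1; C=k - 4/3.
Key eq: (1/2)·f(k+1) = (1)·f(k) + (k - 4/3).
Degrees (0,0,1) ⇒ d ≤ 1.
Solving with deg f ≤ 1: f(k) = -2*(3*k - 1)/3.
Certificate R = B(k−1)f/C = -2*(3*k - 1)/(3*k - 4) gives s_k = (1 - 3*k)/2**k.
Δs = (3*k - 4)/(2*2**k), as required.
Telescope: S(n) = s_(n+1) − s_(1) = 2**(-n - 1)*(-3*n - 2) − (-1) = 2**(-n - 1)*(2**(n + 1) - 3*n - 2).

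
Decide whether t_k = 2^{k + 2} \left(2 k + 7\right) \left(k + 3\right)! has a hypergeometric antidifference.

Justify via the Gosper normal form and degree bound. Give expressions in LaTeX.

Yes. s_k = 2^{k + 2} \left(k + 3\right)!.

Compute t_(k+1)/t_k: get 2*(k + 4)*(2*k + 9)/(2*k + 7).
Normal form (A,B,C) = (2*k + 8, 1, k + 7/2).
Key eq: (2*k + 8)·f(k+1) = (1)·f(k) + (k + 7/2).
From deg A=1, deg B=0, deg C=1: d=0.
Coefficient equations give f(k) = 1/2.
Then R = B(k−1)f/C = 1/(2*k + 7), so s_k = R(k)·t_k = 2**(k + 2)*factorial(k + 3).
s_(k+1) − s_k = 2**(k + 2)*(2*k + 7)*factorial(k + 3) = t_k.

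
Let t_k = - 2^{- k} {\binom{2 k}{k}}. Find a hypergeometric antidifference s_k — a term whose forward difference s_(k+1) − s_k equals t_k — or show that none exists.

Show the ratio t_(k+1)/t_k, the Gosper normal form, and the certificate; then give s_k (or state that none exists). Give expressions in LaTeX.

The ratio is (2*k + 1)/(k + 1).
Normal form (A,B,C) = (2*k + 1, k + 1, 1).
Key eq: (2*k + 1)·f(k+1) = (k)·f(k) + (1).
Degrees (1,1,0) ⇒ d ≤ -1.
Bound -1 < 0, so the key equation has no polynomial solution.

not Gosper-summable; s_k does not exist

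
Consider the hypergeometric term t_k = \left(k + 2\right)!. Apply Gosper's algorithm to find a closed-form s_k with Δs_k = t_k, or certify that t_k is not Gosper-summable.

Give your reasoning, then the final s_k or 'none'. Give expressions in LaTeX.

The ratio is k + 3.
So A=k + 3 and B=1, with C=1.
Need (k + 3)·f(k+1) − (1)·f(k) = 1.
d = -1 from the (1,0,0) case.
d = -1 < 0 ⇒ no nonzero polynomial f; not summable.

not Gosper-summable; s_k does not exist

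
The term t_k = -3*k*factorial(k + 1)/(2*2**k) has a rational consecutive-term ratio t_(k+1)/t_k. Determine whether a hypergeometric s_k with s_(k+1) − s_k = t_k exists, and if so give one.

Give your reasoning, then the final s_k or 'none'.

Ratio r(k) = (k + 1)*(k + 2)/(2*k).
So A=k/2 + 1 and B=1, with C=k.
Key eq: (k/2 + 1)·f(k+1) = (1)·f(k) + (k).
deg f ≤ 0 (via 1,0,1).
Match coefficients ⇒ f(k) = 2.
So s_k = (B(k−1)f/C)·t_k = (2/k)·t_k = -3*factorial(k + 1)/2**k.
Verify: -3*k*factorial(k + 1)/(2*2**k) matches t_k.

s_k = -3*factorial(k + 1)/2**k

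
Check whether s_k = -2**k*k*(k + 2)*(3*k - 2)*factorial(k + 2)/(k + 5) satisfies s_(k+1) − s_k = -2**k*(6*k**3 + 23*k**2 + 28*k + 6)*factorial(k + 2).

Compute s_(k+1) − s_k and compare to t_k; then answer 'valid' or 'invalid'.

s_(k+1) = -2**(k + 1)*(k + 1)*(k + 3)*(3*k + 1)*factorial(k + 3)/(k + 6)
s_(k+1) − s_k = -2**k*(6*k**5 + 71*k**4 + 302*k**3 + 584*k**2 + 462*k + 90)*factorial(k + 2)/((k + 5)*(k + 6))
(s_(k+1) − s_k) − t_k = 3*2**k*(6*k**4 + 53*k**3 + 140*k**2 + 148*k + 30)*factorial(k + 2)/((k + 5)*(k + 6))

Invalid: residual 3*2**k*(6*k**4 + 53*k**3 + 140*k**2 + 148*k + 30)*factorial(k + 2)/((k + 5)*(k + 6)) ≠ 0.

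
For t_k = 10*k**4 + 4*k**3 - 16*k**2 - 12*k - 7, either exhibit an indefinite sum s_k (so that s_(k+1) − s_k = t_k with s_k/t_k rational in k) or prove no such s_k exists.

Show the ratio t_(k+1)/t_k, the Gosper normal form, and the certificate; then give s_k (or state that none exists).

s_k = k*(2*k**4 - 4*k**3 - 4*k**2 + 3*k - 4)

t_(k+1)/t_k = (10*k**4 + 44*k**3 + 56*k**2 + 8*k - 21)/(10*k**4 + 4*k**3 - 16*k**2 - 12*k - 7).
Normal form (A,B,C) = (1, 1, k**4 + 2*k**3/5 - 8*k**2/5 - 6*k/5 - 7/10).
Solve (1)·f(k+1) − (1)·f(k) = k**4 + 2*k**3/5 - 8*k**2/5 - 6*k/5 - 7/10.
d = 5 from the (0,0,4) case.
Solving with deg f ≤ 5: f(k) = k*(2*k**4 - 4*k**3 - 4*k**2 + 3*k - 4)/10.
Then R = B(k−1)f/C = k*(2*k**4 - 4*k**3 - 4*k**2 + 3*k - 4)/(10*k**4 + 4*k**3 - 16*k**2 - 12*k - 7), so s_k = R(k)·t_k = k*(2*k**4 - 4*k**3 - 4*k**2 + 3*k - 4).
s_(k+1) − s_k = 10*k**4 + 4*k**3 - 16*k**2 - 12*k - 7 = t_k.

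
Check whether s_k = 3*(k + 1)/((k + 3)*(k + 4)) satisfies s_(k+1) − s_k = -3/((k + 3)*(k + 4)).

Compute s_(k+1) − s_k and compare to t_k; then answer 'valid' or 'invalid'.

Invalid: residual 18/(k**3 + 12*k**2 + 47*k + 60) ≠ 0.

s_(k+1) = 3*(k + 2)/((k + 4)*(k + 5))
s_(k+1) − s_k = 3*(1 - k)/(k**3 + 12*k**2 + 47*k + 60)
(s_(k+1) − s_k) − t_k = 18/(k**3 + 12*k**2 + 47*k + 60)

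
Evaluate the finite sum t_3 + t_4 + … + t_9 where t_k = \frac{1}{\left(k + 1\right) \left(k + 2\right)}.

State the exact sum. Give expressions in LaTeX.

Step 1: r(k) = (k + 1)/(k + 3).
Take A(k)=k + 1, B(k)=k + 3, C(k)=1.
Key eq: (k + 1)·f(k+1) = (k + 2)·f(k) + (1).
Degrees (1,1,0) ⇒ d ≤ 1.
Coefficient equations give f(k) = k.
Get s_k = R·t_k = k/(k + 1) with R(k) = B(k−1)f(k)/C(k) = k*(k + 2).
Δs = 1/(k**2 + 3*k + 2), as required.
Evaluate s at k=10 and k=3: 10/11 and 3/4; difference 7/44.

Σ = 7/44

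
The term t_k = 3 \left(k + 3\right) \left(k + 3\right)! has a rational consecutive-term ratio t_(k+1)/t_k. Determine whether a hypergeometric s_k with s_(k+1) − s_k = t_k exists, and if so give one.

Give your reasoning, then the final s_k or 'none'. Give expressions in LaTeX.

s_k = 3 \left(k + 3\right)!

Compute t_(k+1)/t_k: get (k + 4)**2/(k + 3).
Gosper form: A/B · C(k+1)/C(k) with A=k + 4, B=1, C=k + 3.
Need (k + 4)·f(k+1) − (1)·f(k) = k + 3.
From deg A=1, deg B=0, deg C=1: d=0.
Solve for f: f(k) = 1 (degree 0 ≤ 0).
So s_k = (B(k−1)f/C)·t_k = (1/(k + 3))·t_k = 3*factorial(k + 3).
Verify: 3*(k + 3)*factorial(k + 3) matches t_k.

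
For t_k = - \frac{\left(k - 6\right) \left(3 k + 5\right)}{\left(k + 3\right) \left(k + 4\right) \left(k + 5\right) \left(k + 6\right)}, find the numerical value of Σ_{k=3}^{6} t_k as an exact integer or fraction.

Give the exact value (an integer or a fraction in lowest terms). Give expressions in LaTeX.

Σ = 107/4620

r(k) = (k - 5)*(k + 3)*(3*k + 8)/((k - 6)*(k + 7)*(3*k + 5)) after simplifying.
Normal form (A,B,C) = (k + 3, k + 7, k**2 - 13*k/3 - 10).
Solve (k + 3)·f(k+1) − (k + 6)·f(k) = k**2 - 13*k/3 - 10.
From deg A=1, deg B=1, deg C=2: d=3.
Coefficient equations give f(k) = -k*(k**2 + 72*k + 127)/60.
Certificate R = B(k−1)f/C = -k*(k + 6)*(k**2 + 72*k + 127)/(20*(k - 6)*(3*k + 5)) gives s_k = k*(k**2 + 72*k + 127)/(20*(k**3 + 12*k**2 + 47*k + 60)).
s_(k+1) − s_k = (-3*k**2 + 13*k + 30)/(k**4 + 18*k**3 + 119*k**2 + 342*k + 360) = t_k.
Σ_(k=3)^(6) t_k = s_(7) − s_(3) = 119/660 − (11/70) = 107/4620.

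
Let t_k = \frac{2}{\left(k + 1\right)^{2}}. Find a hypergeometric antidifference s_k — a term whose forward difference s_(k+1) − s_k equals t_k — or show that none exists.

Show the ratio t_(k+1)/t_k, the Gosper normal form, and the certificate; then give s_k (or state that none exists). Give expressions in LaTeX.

t_(k+1)/t_k = (k + 1)**2/(k + 2)**2.
So A=k**2 + 2*k + 1 and B=k**2 + 4*k + 4, with C=1.
Solve (k**2 + 2*k + 1)·f(k+1) − (k**2 + 2*k + 1)·f(k) = 1.
Degrees (2,2,0) ⇒ d ≤ 0.
f = c0 ⇒ A·f(k+1) − B(k−1)·f(k) − C = -1. The system {-1 = 0} is inconsistent; no antidifference.

no hypergeometric antidifference exists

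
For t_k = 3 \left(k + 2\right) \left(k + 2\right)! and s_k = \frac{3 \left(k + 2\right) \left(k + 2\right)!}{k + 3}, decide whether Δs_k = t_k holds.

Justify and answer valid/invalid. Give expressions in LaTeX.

s_(k+1) = 3*(k + 3)*factorial(k + 3)/(k + 4)
s_(k+1) − s_k = 3*(k**3 + 8*k**2 + 21*k + 19)*factorial(k + 2)/((k + 3)*(k + 4))
(s_(k+1) − s_k) − t_k = -3*(k**2 + 5*k + 5)*factorial(k + 2)/((k + 3)*(k + 4))

Invalid: residual - \frac{3 \left(k^{2} + 5 k + 5\right) \left(k + 2\right)!}{\left(k + 3\right) \left(k + 4\right)} ≠ 0.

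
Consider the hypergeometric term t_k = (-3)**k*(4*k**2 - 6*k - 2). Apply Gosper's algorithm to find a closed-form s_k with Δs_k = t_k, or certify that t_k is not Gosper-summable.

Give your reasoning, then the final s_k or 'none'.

s_k = (-3)**k*(-k**2 + 3*k - 1)

Compute t_(k+1)/t_k: get 3*(-2*k**2 - k + 2)/(2*k**2 - 3*k - 1).
So A=-3 and B=1, with C=k**2 - 3*k/2 - 1/2.
Need (-3)·f(k+1) − (1)·f(k) = k**2 - 3*k/2 - 1/2.
Bound: deg f ≤ 2.
Match coefficients ⇒ f(k) = -(k**2 - 3*k + 1)/4.
R(k) = B(k−1)·f(k)/C(k) = -(k**2 - 3*k + 1)/(2*(2*k**2 - 3*k - 1)); s_k = R·t_k = (-3)**k*(-k**2 + 3*k - 1).
Check: Δs_k = (-3)**k*(4*k**2 - 6*k - 2). ✓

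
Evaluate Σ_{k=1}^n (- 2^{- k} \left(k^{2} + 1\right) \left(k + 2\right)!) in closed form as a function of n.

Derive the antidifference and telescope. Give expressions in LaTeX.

S(n) = -6 - 2^{- n} n \left(n + 3\right)! + 2^{- n} \left(n + 3\right)!

Ratio r(k) = (k + 3)*((k + 1)**2 + 1)/(2*(k**2 + 1)).
Take A(k)=k/2 + 3/2, B(k)=1, C(k)=k**2 + 1.
Need (k/2 + 3/2)·f(k+1) − (1)·f(k) = k**2 + 1.
Bound: deg f ≤ 1.
Solve for f: f(k) = 2*(k - 2) (degree 1 ≤ 1).
So s_k = (B(k−1)f/C)·t_k = (2*(k - 2)/(k**2 + 1))·t_k = -2**(1 - k)*(k - 2)*factorial(k + 2).
s_(k+1) − s_k = -(k**2 + 1)*factorial(k + 2)/2**k = t_k.
Telescope: S(n) = s_(n+1) − s_(1) = -(n - 1)*factorial(n + 3)/2**n − (6) = -6 - n*factorial(n + 3)/2**n + factorial(n + 3)/2**n.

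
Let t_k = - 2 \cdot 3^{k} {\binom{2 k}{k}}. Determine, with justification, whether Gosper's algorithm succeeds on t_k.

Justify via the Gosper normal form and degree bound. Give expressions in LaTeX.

No; the degree bound rules out any f.

The ratio is 6*(2*k + 1)/(k + 1).
Take A(k)=12*k + 6, B(k)=k + 1, C(k)=1.
Need (12*k + 6)·f(k+1) − (k)·f(k) = 1.
From deg A=1, deg B=1, deg C=0: d=-1.
Bound -1 < 0, so the key equation has no polynomial solution.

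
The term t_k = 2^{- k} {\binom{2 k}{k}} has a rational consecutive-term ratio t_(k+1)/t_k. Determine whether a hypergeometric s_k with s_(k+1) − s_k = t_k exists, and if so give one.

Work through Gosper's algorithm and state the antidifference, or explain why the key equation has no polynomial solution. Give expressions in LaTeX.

The ratio is (2*k + 1)/(k + 1).
Normal form (A,B,C) = (2*k + 1, k + 1, 1).
Set up (2*k + 1)·f(k+1) − (k)·f(k) − (1) = 0.
deg f ≤ -1 (via 1,1,0).
Bound -1 < 0, so the key equation has no polynomial solution.

none (Gosper's algorithm certifies no s_k)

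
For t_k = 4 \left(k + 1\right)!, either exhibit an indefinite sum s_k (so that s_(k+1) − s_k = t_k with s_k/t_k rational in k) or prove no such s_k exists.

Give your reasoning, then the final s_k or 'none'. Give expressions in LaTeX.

not Gosper-summable; s_k does not exist

The ratio is k + 2.
A = k + 2, B = 1, C = 1.
f must satisfy (k + 2)·f(k+1) − (1)·f(k) = 1.
d = -1 from the (1,0,0) case.
d = -1 < 0 ⇒ no nonzero polynomial f; not summable.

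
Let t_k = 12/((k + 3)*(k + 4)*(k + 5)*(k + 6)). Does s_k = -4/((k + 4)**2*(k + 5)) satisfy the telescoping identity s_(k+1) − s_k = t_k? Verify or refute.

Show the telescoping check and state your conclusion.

Invalid: residual 8*(-2*k - 9)/(k**6 + 27*k**5 + 301*k**4 + 1773*k**3 + 5818*k**2 + 10080*k + 7200) ≠ 0.

s_(k+1) = -4/((k + 5)**2*(k + 6))
s_(k+1) − s_k = 4*(3*k + 14)/(k**5 + 24*k**4 + 229*k**3 + 1086*k**2 + 2560*k + 2400)
(s_(k+1) − s_k) − t_k = 8*(-2*k - 9)/(k**6 + 27*k**5 + 301*k**4 + 1773*k**3 + 5818*k**2 + 10080*k + 7200)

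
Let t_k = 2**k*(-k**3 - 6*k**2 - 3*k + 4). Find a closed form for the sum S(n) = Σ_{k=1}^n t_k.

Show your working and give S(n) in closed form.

Compute t_(k+1)/t_k: get 2*(k**3 + 9*k**2 + 18*k + 6)/(k**3 + 6*k**2 + 3*k - 4).
Factor: A=2; B=1; C=k**3 + 6*k**2 + 3*k - 4.
Key eq: (2)·f(k+1) = (1)·f(k) + (k**3 + 6*k**2 + 3*k - 4).
Degrees (0,0,3) ⇒ d ≤ 3.
Solving with deg f ≤ 3: f(k) = k*(k**2 - 3).
Get s_k = R·t_k = 2**k*k*(3 - k**2) with R(k) = B(k−1)f(k)/C(k) = k*(k**2 - 3)/(k**3 + 6*k**2 + 3*k - 4).
Δs = 2**k*(-k**3 - 6*k**2 - 3*k + 4), as required.
s_(n+1) = 2**(n + 1)*(-n**3 - 3*n**2 + 2) and s_(1) = 4, so S(n) = -2*2**n*n**3 - 6*2**n*n**2 + 4*2**n - 4.

S(n) = -2*2**n*n**3 - 6*2**n*n**2 + 4*2**n - 4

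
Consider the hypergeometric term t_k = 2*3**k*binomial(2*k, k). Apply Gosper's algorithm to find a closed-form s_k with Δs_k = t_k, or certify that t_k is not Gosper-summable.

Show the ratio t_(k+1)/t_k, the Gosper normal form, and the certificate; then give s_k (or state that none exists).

none — t_k is not Gosper-summable

Step 1: r(k) = 6*(2*k + 1)/(k + 1).
Gosper form: A/B · C(k+1)/C(k) with A=12*k + 6, B=k + 1, C=1.
Solve (12*k + 6)·f(k+1) − (k)·f(k) = 1.
d = -1 from the (1,1,0) case.
deg f ≤ -1 is impossible — no certificate.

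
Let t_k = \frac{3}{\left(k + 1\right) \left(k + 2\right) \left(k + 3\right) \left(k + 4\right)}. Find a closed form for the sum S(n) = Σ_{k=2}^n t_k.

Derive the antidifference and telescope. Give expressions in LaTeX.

Ratio r(k) = (k + 1)/(k + 5).
A = k + 1, B = k + 5, C = 1.
Need (k + 1)·f(k+1) − (k + 4)·f(k) = 1.
d = 3 from the (1,1,0) case.
Coefficient equations give f(k) = k*(k**2 + 6*k + 11)/18.
So s_k = (B(k−1)f/C)·t_k = (k*(k + 4)*(k**2 + 6*k + 11)/18)·t_k = k*(k**2 + 6*k + 11)/(6*(k + 1)*(k + 2)*(k + 3)).
s_(k+1) − s_k = 3/(k**4 + 10*k**3 + 35*k**2 + 50*k + 24) = t_k.
Telescope: S(n) = s_(n+1) − s_(2) = (n**3 + 9*n**2 + 26*n + 18)/(6*(n**3 + 9*n**2 + 26*n + 24)) − (3/20) = (n**3 + 9*n**2 + 26*n - 36)/(60*(n**3 + 9*n**2 + 26*n + 24)).

S(n) = \frac{n^{3} + 9 n^{2} + 26 n - 36}{60 \left(n^{3} + 9 n^{2} + 26 n + 24\right)}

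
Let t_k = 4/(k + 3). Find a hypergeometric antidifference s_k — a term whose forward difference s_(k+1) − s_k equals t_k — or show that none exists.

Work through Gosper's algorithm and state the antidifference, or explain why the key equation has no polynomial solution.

The ratio is (k + 3)/(k + 4).
So A=k + 3 and B=k + 4, with C=1.
Key eq: (k + 3)·f(k+1) = (k + 3)·f(k) + (1).
Bound: deg f ≤ 0.
Write f(k) = c0. Then LHS − RHS = -1, requiring -1 = 0: contradictory. No certificate.

not Gosper-summable; s_k does not exist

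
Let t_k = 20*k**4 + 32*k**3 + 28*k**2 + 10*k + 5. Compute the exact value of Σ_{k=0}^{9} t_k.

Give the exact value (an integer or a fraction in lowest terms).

Σ = 379940

t_(k+1)/t_k = (20*k**4 + 112*k**3 + 244*k**2 + 242*k + 95)/(20*k**4 + 32*k**3 + 28*k**2 + 10*k + 5).
Take A(k)=1, B(k)=1, C(k)=k**4 + 8*k**3/5 + 7*k**2/5 + k/2 + 1/4.
Set up (1)·f(k+1) − (1)·f(k) − (k**4 + 8*k**3/5 + 7*k**2/5 + k/2 + 1/4) = 0.
deg f ≤ 5 (via 0,0,4).
Solve for f: f(k) = k*(4*k**4 - 2*k**3 - k + 4)/20 (degree 5 ≤ 5).
Certificate R = B(k−1)f/C = k*(4*k**4 - 2*k**3 - k + 4)/(20*k**4 + 32*k**3 + 28*k**2 + 10*k + 5) gives s_k = k*(4*k**4 - 2*k**3 - k + 4).
Check: Δs_k = 20*k**4 + 32*k**3 + 28*k**2 + 10*k + 5. ✓
Sum = s_(10) − s_(0); s_(10) = 379940, s_(0) = 0 ⇒ 379940.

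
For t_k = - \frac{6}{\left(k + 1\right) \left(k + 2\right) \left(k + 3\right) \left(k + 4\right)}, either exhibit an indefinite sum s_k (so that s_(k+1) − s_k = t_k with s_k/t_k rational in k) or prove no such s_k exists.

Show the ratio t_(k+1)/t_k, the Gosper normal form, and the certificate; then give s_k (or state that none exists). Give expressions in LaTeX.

r(k) = (k + 1)/(k + 5) after simplifying.
Factor: A=k + 1; B=k + 5; C=1.
Key eq: (k + 1)·f(k+1) = (k + 4)·f(k) + (1).
deg f ≤ 3 (via 1,1,0).
Coefficient equations give f(k) = k*(k**2 + 6*k + 11)/18.
So s_k = (B(k−1)f/C)·t_k = (k*(k + 4)*(k**2 + 6*k + 11)/18)·t_k = k*(-k**2 - 6*k - 11)/(3*(k + 1)*(k + 2)*(k + 3)).
Check: Δs_k = -6/(k**4 + 10*k**3 + 35*k**2 + 50*k + 24). ✓

s_k = \frac{k \left(- k^{2} - 6 k - 11\right)}{3 \left(k + 1\right) \left(k + 2\right) \left(k + 3\right)}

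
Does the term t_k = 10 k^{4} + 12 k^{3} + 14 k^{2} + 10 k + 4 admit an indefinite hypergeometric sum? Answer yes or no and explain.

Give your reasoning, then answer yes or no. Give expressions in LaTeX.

Ratio r(k) = (5*k**4 + 26*k**3 + 55*k**2 + 57*k + 25)/(5*k**4 + 6*k**3 + 7*k**2 + 5*k + 2).
Gosper form: A/B · C(k+1)/C(k) with A=1, B=1, C=k**4 + 6*k**3/5 + 7*k**2/5 + k + 2/5.
Key eq: (1)·f(k+1) = (1)·f(k) + (k**4 + 6*k**3/5 + 7*k**2/5 + k + 2/5).
deg f ≤ 5 (via 0,0,4).
Match coefficients ⇒ f(k) = k*(2*k**4 - 2*k**3 + 2*k**2 + k + 1)/10.
Get s_k = R·t_k = k*(2*k**4 - 2*k**3 + 2*k**2 + k + 1) with R(k) = B(k−1)f(k)/C(k) = k*(2*k**4 - 2*k**3 + 2*k**2 + k + 1)/(2*(5*k**4 + 6*k**3 + 7*k**2 + 5*k + 2)).
Δs = 10*k**4 + 12*k**3 + 14*k**2 + 10*k + 4, as required.

Yes. s_k = k \left(2 k^{4} - 2 k^{3} + 2 k^{2} + k + 1\right).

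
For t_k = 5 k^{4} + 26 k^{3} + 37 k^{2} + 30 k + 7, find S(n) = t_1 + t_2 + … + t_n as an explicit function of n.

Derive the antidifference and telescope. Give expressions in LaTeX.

S(n) = n \left(n^{4} + 9 n^{3} + 27 n^{2} + 40 n + 28\right)

The ratio is (5*k**4 + 46*k**3 + 145*k**2 + 202*k + 105)/(5*k**4 + 26*k**3 + 37*k**2 + 30*k + 7).
Normal form (A,B,C) = (1, 1, k**4 + 26*k**3/5 + 37*k**2/5 + 6*k + 7/5).
Key eq: (1)·f(k+1) = (1)·f(k) + (k**4 + 26*k**3/5 + 37*k**2/5 + 6*k + 7/5).
Bound: deg f ≤ 5.
Solve for f: f(k) = k*(k**4 + 4*k**3 + k**2 + 3*k - 2)/5 (degree 5 ≤ 5).
So s_k = (B(k−1)f/C)·t_k = (k*(k**4 + 4*k**3 + k**2 + 3*k - 2)/(5*k**4 + 26*k**3 + 37*k**2 + 30*k + 7))·t_k = k*(k**4 + 4*k**3 + k**2 + 3*k - 2).
Check: Δs_k = 5*k**4 + 26*k**3 + 37*k**2 + 30*k + 7. ✓
Evaluate: s_(n+1) = n**5 + 9*n**4 + 27*n**3 + 40*n**2 + 28*n + 7; subtract s_(1) = 7 ⇒ S(n) = n*(n**4 + 9*n**3 + 27*n**2 + 40*n + 28).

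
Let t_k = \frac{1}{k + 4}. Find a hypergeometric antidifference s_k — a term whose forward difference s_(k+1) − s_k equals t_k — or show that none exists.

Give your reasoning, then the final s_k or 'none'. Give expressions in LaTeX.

none — t_k is not Gosper-summable

The ratio is (k + 4)/(k + 5).
So A=k + 4 and B=k + 5, with C=1.
Solve (k + 4)·f(k+1) − (k + 4)·f(k) = 1.
Degrees (1,1,0) ⇒ d ≤ 0.
f = c0 ⇒ A·f(k+1) − B(k−1)·f(k) − C = -1. The system {-1 = 0} is inconsistent; no antidifference.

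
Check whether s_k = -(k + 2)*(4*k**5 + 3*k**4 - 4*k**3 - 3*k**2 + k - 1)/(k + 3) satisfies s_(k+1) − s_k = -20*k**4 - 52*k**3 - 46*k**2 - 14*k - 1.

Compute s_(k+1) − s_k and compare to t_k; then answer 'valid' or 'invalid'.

Invalid: residual (16*k**5 + 109*k**4 + 206*k**3 + 155*k**2 + 42*k + 4)/(k**2 + 7*k + 12) ≠ 0.

s_(k+1) = k*(-4*k**5 - 35*k**4 - 117*k**3 - 187*k**2 - 144*k - 45)/(k + 4)
s_(k+1) − s_k = (-20*k**6 - 176*k**5 - 541*k**4 - 754*k**3 - 496*k**2 - 133*k - 8)/(k**2 + 7*k + 12)
(s_(k+1) − s_k) − t_k = (16*k**5 + 109*k**4 + 206*k**3 + 155*k**2 + 42*k + 4)/(k**2 + 7*k + 12)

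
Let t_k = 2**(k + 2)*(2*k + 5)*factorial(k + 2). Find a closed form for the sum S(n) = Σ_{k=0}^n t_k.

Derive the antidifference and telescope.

Compute t_(k+1)/t_k: get 2*(k + 3)*(2*k + 7)/(2*k + 5).
Take A(k)=2*k + 6, B(k)=1, C(k)=k + 5/2.
Key eq: (2*k + 6)·f(k+1) = (1)·f(k) + (k + 5/2).
Bound: deg f ≤ 0.
Match coefficients ⇒ f(k) = 1/2.
Then R = B(k−1)f/C = 1/(2*k + 5), so s_k = R(k)·t_k = 2**(k + 2)*factorial(k + 2).
Check: Δs_k = 2**(k + 2)*(2*k + 5)*factorial(k + 2). ✓
s_(n+1) = 2**(n + 3)*factorial(n + 3) and s_(0) = 8, so S(n) = 8*2**n*factorial(n + 3) - 8.

S(n) = 8*2**n*factorial(n + 3) - 8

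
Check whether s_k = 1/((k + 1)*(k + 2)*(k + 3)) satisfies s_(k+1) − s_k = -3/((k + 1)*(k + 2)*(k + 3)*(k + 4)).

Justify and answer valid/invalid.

s_(k+1) = 1/((k + 2)*(k + 3)*(k + 4))
s_(k+1) − s_k = -3/((k + 1)*(k + 2)*(k + 3)*(k + 4))
(s_(k+1) − s_k) − t_k = 0

valid; difference matches t_k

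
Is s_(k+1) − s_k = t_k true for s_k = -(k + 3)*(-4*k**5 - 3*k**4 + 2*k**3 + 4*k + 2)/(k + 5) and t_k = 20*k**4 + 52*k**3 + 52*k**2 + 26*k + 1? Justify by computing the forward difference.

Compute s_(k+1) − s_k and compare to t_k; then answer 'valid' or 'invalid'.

s_(k+1) = -(k + 4)*(4*k - 4*(k + 1)**5 - 3*(k + 1)**4 + 2*(k + 1)**3 + 6)/(k + 6)
s_(k+1) − s_k = (20*k**6 + 240*k**5 + 926*k**4 + 1530*k**3 + 1275*k**2 + 521*k + 16)/(k**2 + 11*k + 30)
(s_(k+1) − s_k) − t_k = 2*(-16*k**5 - 149*k**4 - 314*k**3 - 286*k**2 - 135*k - 7)/(k**2 + 11*k + 30)

Invalid: residual 2*(-16*k**5 - 149*k**4 - 314*k**3 - 286*k**2 - 135*k - 7)/(k**2 + 11*k + 30) ≠ 0.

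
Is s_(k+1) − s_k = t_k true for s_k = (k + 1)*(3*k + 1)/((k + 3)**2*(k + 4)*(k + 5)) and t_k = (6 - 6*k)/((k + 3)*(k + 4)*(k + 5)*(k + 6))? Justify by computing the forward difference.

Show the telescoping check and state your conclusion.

Invalid: residual 2*(9*k**2 + 31*k - 12)/(k**6 + 25*k**5 + 257*k**4 + 1391*k**3 + 4182*k**2 + 6624*k + 4320) ≠ 0.

s_(k+1) = (k + 2)*(3*k + 4)/((k + 4)**2*(k + 5)*(k + 6))
s_(k+1) − s_k = 2*(-3*k**3 - 9*k**2 + 16*k + 24)/(k**6 + 25*k**5 + 257*k**4 + 1391*k**3 + 4182*k**2 + 6624*k + 4320)
(s_(k+1) − s_k) − t_k = 2*(9*k**2 + 31*k - 12)/(k**6 + 25*k**5 + 257*k**4 + 1391*k**3 + 4182*k**2 + 6624*k + 4320)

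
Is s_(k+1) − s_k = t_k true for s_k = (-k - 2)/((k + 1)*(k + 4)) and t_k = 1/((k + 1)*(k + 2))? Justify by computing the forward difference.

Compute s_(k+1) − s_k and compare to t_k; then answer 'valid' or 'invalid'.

s_(k+1) = (-k - 3)/((k + 2)*(k + 5))
s_(k+1) − s_k = (k**2 + 5*k + 8)/(k**4 + 12*k**3 + 49*k**2 + 78*k + 40)
(s_(k+1) − s_k) − t_k = 4*(-k - 3)/(k**4 + 12*k**3 + 49*k**2 + 78*k + 40)

Invalid: residual 4*(-k - 3)/(k**4 + 12*k**3 + 49*k**2 + 78*k + 40) ≠ 0.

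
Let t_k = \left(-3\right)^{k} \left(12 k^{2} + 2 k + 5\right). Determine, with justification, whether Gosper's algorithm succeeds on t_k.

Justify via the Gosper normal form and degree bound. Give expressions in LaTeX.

Yes. s_k = \left(-3\right)^{k} \left(- 3 k^{2} + 4 k - 2\right).

Ratio r(k) = 3*(-12*k**2 - 26*k - 19)/(12*k**2 + 2*k + 5).
Take A(k)=-3, B(k)=1, C(k)=k**2 + k/6 + 5/12.
Set up (-3)·f(k+1) − (1)·f(k) − (k**2 + k/6 + 5/12) = 0.
Degrees (0,0,2) ⇒ d ≤ 2.
A polynomial solution: f(k) = -(3*k**2 - 4*k + 2)/12.
Then R = B(k−1)f/C = -(3*k**2 - 4*k + 2)/(12*k**2 + 2*k + 5), so s_k = R(k)·t_k = (-3)**k*(-3*k**2 + 4*k - 2).
Verify: (-3)**k*(12*k**2 + 2*k + 5) matches t_k.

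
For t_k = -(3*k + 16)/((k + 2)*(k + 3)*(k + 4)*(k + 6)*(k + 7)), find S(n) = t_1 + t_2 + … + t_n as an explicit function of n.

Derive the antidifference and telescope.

S(n) = n*(-n**2 - 14*n - 61)/(84*(n**3 + 14*n**2 + 61*n + 84))

t_(k+1)/t_k = (k + 2)*(k + 6)*(3*k + 19)/((k + 5)*(k + 8)*(3*k + 16)).
So A=k + 2 and B=k + 8, with C=k**2 + 31*k/3 + 80/3.
Key eq: (k + 2)·f(k+1) = (k + 7)·f(k) + (k**2 + 31*k/3 + 80/3).
deg f ≤ 5 (via 1,1,2).
Coefficient equations give f(k) = k*(k + 4)*(k + 5)*(k**2 + 11*k + 36)/108.
Then R = B(k−1)f/C = k*(k + 4)*(k + 7)*(k**2 + 11*k + 36)/(36*(3*k + 16)), so s_k = R(k)·t_k = k*(-k**2 - 11*k - 36)/(36*(k**3 + 11*k**2 + 36*k + 36)).
Check: Δs_k = (-3*k - 16)/(k**5 + 22*k**4 + 185*k**3 + 740*k**2 + 1404*k + 1008). ✓
s_(n+1) = (-n**3 - 14*n**2 - 61*n - 48)/(36*(n**3 + 14*n**2 + 61*n + 84)) and s_(1) = -1/63, so S(n) = n*(-n**2 - 14*n - 61)/(84*(n**3 + 14*n**2 + 61*n + 84)).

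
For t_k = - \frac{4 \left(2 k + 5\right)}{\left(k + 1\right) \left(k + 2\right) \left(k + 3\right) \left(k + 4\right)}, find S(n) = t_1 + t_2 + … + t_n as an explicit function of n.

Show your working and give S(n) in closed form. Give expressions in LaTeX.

The ratio is (k + 1)*(2*k + 7)/((k + 5)*(2*k + 5)).
Normal form (A,B,C) = (k + 1, k + 5, k + 5/2).
Key eq: (k + 1)·f(k+1) = (k + 4)·f(k) + (k + 5/2).
d = 3 from the (1,1,1) case.
A polynomial solution: f(k) = k*(k + 2)*(k + 4)/6.
Certificate R = B(k−1)f/C = k*(k + 2)*(k + 4)**2/(3*(2*k + 5)) gives s_k = 4*k*(-k - 4)/(3*(k**2 + 4*k + 3)).
Δs = 4*(-2*k - 5)/(k**4 + 10*k**3 + 35*k**2 + 50*k + 24), as required.
Evaluate: s_(n+1) = 4*(-n**2 - 6*n - 5)/(3*(n**2 + 6*n + 8)); subtract s_(1) = -5/6 ⇒ S(n) = n*(-n - 6)/(2*(n**2 + 6*n + 8)).

S(n) = \frac{n \left(- n - 6\right)}{2 \left(n^{2} + 6 n + 8\right)}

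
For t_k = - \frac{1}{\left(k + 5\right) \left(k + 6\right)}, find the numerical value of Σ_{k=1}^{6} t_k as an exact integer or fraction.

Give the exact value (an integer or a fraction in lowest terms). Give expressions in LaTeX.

Σ = -1/12

r(k) = (k + 5)/(k + 7) after simplifying.
Gosper form: A/B · C(k+1)/C(k) with A=k + 5, B=k + 7, C=1.
f must satisfy (k + 5)·f(k+1) − (k + 6)·f(k) = 1.
deg f ≤ 1 (via 1,1,0).
A polynomial solution: f(k) = k/5.
Get s_k = R·t_k = -k/(5*k + 25) with R(k) = B(k−1)f(k)/C(k) = k*(k + 6)/5.
s_(k+1) − s_k = -1/(k**2 + 11*k + 30) = t_k.
Sum = s_(7) − s_(1); s_(7) = -7/60, s_(1) = -1/30 ⇒ -1/12.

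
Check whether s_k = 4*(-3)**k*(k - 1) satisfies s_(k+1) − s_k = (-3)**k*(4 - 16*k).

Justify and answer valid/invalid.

valid (s_(k+1) − s_k reduces to t_k)

s_(k+1) = 4*(-3)**(k + 1)*k
s_(k+1) − s_k = (-3)**k*(4 - 16*k)
(s_(k+1) − s_k) − t_k = 0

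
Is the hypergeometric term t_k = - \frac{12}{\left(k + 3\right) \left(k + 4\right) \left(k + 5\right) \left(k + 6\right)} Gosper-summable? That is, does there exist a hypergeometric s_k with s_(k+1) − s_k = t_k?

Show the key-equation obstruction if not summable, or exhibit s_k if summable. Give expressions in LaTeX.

t_(k+1)/t_k = (k + 3)/(k + 7).
A = k + 3, B = k + 7, C = 1.
Need (k + 3)·f(k+1) − (k + 6)·f(k) = 1.
d = 3 from the (1,1,0) case.
Coefficient equations give f(k) = k*(k**2 + 12*k + 47)/180.
Then R = B(k−1)f/C = k*(k + 6)*(k**2 + 12*k + 47)/180, so s_k = R(k)·t_k = k*(-k**2 - 12*k - 47)/(15*(k + 3)*(k + 4)*(k + 5)).
Check: Δs_k = -12/(k**4 + 18*k**3 + 119*k**2 + 342*k + 360). ✓

Yes. s_k = \frac{k \left(- k^{2} - 12 k - 47\right)}{15 \left(k + 3\right) \left(k + 4\right) \left(k + 5\right)}.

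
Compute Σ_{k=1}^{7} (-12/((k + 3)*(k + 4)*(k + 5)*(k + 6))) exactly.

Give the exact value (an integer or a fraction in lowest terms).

Ratio r(k) = (k + 3)/(k + 7).
Take A(k)=k + 3, B(k)=k + 7, C(k)=1.
f must satisfy (k + 3)·f(k+1) − (k + 6)·f(k) = 1.
From deg A=1, deg B=1, deg C=0: d=3.
A polynomial solution: f(k) = k*(k**2 + 12*k + 47)/180.
Get s_k = R·t_k = k*(-k**2 - 12*k - 47)/(15*(k + 3)*(k + 4)*(k + 5)) with R(k) = B(k−1)f(k)/C(k) = k*(k + 6)*(k**2 + 12*k + 47)/180.
Δs = -12/(k**4 + 18*k**3 + 119*k**2 + 342*k + 360), as required.
Sum = s_(8) − s_(1); s_(8) = -46/715, s_(1) = -1/30 ⇒ -133/4290.

Σ = -133/4290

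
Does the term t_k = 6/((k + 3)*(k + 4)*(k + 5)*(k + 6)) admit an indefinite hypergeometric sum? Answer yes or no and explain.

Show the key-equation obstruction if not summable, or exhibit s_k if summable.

Yes. s_k = k*(k**2 + 12*k + 47)/(30*(k + 3)*(k + 4)*(k + 5)).

Ratio r(k) = (k + 3)/(k + 7).
Gosper form: A/B · C(k+1)/C(k) with A=k + 3, B=k + 7, C=1.
f must satisfy (k + 3)·f(k+1) − (k + 6)·f(k) = 1.
d = 3 from the (1,1,0) case.
Solve for f: f(k) = k*(k**2 + 12*k + 47)/180 (degree 3 ≤ 3).
Certificate R = B(k−1)f/C = k*(k + 6)*(k**2 + 12*k + 47)/180 gives s_k = k*(k**2 + 12*k + 47)/(30*(k + 3)*(k + 4)*(k + 5)).
Δs = 6/(k**4 + 18*k**3 + 119*k**2 + 342*k + 360), as required.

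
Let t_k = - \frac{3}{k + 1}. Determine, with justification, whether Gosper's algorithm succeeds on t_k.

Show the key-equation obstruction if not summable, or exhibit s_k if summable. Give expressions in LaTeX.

Ratio r(k) = (k + 1)/(k + 2).
Gosper form: A/B · C(k+1)/C(k) with A=k + 1, B=k + 2, C=1.
Solve (k + 1)·f(k+1) − (k + 1)·f(k) = 1.
d = 0 from the (1,1,0) case.
f = c0 ⇒ A·f(k+1) − B(k−1)·f(k) − C = -1. The system {-1 = 0} is inconsistent; no antidifference.

No — key equation has no polynomial f.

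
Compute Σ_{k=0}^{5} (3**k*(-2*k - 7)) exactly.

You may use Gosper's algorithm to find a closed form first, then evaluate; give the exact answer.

Σ = -5830

Compute t_(k+1)/t_k: get 3*(2*k + 9)/(2*k + 7).
A = 3, B = 1, C = k + 7/2.
Solve (3)·f(k+1) − (1)·f(k) = k + 7/2.
d = 1 from the (0,0,1) case.
Solve for f: f(k) = (k + 2)/2 (degree 1 ≤ 1).
R(k) = B(k−1)·f(k)/C(k) = (k + 2)/(2*k + 7); s_k = R·t_k = 3**k*(-k - 2).
Verify: 3**k*(-2*k - 7) matches t_k.
Σ_(k=0)^(5) t_k = s_(6) − s_(0) = -5832 − (-2) = -5830.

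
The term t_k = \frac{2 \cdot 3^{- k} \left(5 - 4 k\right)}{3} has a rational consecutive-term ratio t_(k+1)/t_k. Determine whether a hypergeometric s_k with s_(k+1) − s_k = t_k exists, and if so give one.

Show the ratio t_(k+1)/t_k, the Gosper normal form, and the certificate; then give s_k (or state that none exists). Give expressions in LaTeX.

s_k = 3^{- k} \left(4 k - 3\right)

Compute t_(k+1)/t_k: get (4*k - 1)/(3*(4*k - 5)).
Take A(k)=1/3, B(k)=1, C(k)=k - 5/4.
Key eq: (1/3)·f(k+1) = (1)·f(k) + (k - 5/4).
Bound: deg f ≤ 1.
Solve for f: f(k) = -3*(4*k - 3)/8 (degree 1 ≤ 1).
R(k) = B(k−1)·f(k)/C(k) = -3*(4*k - 3)/(2*(4*k - 5)); s_k = R·t_k = (4*k - 3)/3**k.
Check: Δs_k = 2*(5 - 4*k)/(3*3**k). ✓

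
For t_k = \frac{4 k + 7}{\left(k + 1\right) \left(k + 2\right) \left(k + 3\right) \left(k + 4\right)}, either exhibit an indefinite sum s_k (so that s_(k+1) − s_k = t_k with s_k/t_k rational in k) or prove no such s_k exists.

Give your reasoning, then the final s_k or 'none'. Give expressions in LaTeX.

The ratio is (k + 1)*(4*k + 11)/((k + 5)*(4*k + 7)).
Take A(k)=k + 1, B(k)=k + 5, C(k)=k + 7/4.
Set up (k + 1)·f(k+1) − (k + 4)·f(k) − (k + 7/4) = 0.
From deg A=1, deg B=1, deg C=1: d=3.
Match coefficients ⇒ f(k) = k*(k**2 + 6*k + 7)/8.
Certificate R = B(k−1)f/C = k*(k + 4)*(k**2 + 6*k + 7)/(2*(4*k + 7)) gives s_k = k*(k**2 + 6*k + 7)/(2*(k + 1)*(k + 2)*(k + 3)).
Check: Δs_k = (4*k + 7)/(k**4 + 10*k**3 + 35*k**2 + 50*k + 24). ✓

s_k = \frac{k \left(k^{2} + 6 k + 7\right)}{2 \left(k + 1\right) \left(k + 2\right) \left(k + 3\right)}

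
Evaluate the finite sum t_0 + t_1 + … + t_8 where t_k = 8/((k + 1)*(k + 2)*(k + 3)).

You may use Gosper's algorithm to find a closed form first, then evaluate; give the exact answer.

t_(k+1)/t_k = (k + 1)/(k + 4).
Gosper form: A/B · C(k+1)/C(k) with A=k + 1, B=k + 4, C=1.
Need (k + 1)·f(k+1) − (k + 3)·f(k) = 1.
Bound: deg f ≤ 2.
Solve for f: f(k) = k*(k + 3)/4 (degree 2 ≤ 2).
Certificate R = B(k−1)f/C = k*(k + 3)**2/4 gives s_k = 2*k*(k + 3)/((k + 1)*(k + 2)).
s_(k+1) − s_k = 8/(k**3 + 6*k**2 + 11*k + 6) = t_k.
Evaluate s at k=9 and k=0: 108/55 and 0; difference 108/55.

Σ = 108/55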